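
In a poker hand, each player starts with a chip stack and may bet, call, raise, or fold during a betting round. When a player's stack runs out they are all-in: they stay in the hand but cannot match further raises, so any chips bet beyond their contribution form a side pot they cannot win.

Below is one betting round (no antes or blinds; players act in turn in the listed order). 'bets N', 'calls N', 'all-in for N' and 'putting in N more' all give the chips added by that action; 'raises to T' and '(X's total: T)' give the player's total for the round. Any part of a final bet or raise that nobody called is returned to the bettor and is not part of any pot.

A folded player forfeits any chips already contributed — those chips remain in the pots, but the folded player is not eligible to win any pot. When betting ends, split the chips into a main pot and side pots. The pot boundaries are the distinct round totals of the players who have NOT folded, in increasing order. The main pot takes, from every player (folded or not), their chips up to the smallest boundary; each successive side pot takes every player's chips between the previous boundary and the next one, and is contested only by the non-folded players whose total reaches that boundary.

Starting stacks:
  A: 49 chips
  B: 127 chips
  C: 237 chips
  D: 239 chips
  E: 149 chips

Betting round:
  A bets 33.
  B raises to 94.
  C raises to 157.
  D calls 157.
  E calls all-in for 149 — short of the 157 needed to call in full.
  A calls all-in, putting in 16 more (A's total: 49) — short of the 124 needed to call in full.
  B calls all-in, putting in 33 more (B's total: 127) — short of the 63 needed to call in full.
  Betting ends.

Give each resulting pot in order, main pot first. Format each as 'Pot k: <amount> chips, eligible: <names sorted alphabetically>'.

Pot 1: 245 chips, eligible: A, B, C, D, E
Pot 2: 312 chips, eligible: B, C, D, E
Pot 3: 66 chips, eligible: C, D, E
Pot 4: 16 chips, eligible: C, D

Derivation:
Contributions: A=49, B=127, C=157, D=157, E=149
Pot levels (distinct totals of non-folded players): 49, 127, 149, 157
Layer 1-49: 49 each from A, B, C, D, E = 49*5 = 245 chips; eligible A, B, C, D, E
Layer 50-127: 78 each from B, C, D, E = 78*4 = 312 chips; eligible B, C, D, E
Layer 128-149: 22 each from C, D, E = 22*3 = 66 chips; eligible C, D, E
Layer 150-157: 8 each from C, D = 8*2 = 16 chips; eligible C, D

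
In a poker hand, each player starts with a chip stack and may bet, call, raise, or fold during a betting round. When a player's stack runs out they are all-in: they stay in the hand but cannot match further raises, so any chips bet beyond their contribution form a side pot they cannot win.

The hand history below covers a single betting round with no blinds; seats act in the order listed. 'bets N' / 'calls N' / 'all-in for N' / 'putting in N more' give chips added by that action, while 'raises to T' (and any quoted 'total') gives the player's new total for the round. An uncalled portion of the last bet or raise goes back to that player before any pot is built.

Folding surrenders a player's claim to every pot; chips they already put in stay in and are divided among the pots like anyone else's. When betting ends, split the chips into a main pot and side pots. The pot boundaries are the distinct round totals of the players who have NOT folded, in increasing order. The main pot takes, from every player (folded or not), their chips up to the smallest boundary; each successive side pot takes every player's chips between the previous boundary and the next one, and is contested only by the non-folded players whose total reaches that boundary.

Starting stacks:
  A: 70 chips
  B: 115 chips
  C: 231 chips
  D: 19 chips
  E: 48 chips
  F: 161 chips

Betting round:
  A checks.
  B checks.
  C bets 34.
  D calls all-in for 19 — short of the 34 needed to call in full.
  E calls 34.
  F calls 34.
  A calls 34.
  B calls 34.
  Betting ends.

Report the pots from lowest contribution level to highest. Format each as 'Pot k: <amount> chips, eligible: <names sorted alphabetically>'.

Pot 1: 114 chips, eligible: A, B, C, D, E, F
Pot 2: 75 chips, eligible: A, B, C, E, F

Derivation:
Contributions: A=34, B=34, C=34, D=19, E=34, F=34
Pot levels (distinct totals of non-folded players): 19, 34
Layer 1-19: 19 each from A, B, C, D, E, F = 19*6 = 114 chips; eligible A, B, C, D, E, F
Layer 20-34: 15 each from A, B, C, E, F = 15*5 = 75 chips; eligible A, B, C, E, F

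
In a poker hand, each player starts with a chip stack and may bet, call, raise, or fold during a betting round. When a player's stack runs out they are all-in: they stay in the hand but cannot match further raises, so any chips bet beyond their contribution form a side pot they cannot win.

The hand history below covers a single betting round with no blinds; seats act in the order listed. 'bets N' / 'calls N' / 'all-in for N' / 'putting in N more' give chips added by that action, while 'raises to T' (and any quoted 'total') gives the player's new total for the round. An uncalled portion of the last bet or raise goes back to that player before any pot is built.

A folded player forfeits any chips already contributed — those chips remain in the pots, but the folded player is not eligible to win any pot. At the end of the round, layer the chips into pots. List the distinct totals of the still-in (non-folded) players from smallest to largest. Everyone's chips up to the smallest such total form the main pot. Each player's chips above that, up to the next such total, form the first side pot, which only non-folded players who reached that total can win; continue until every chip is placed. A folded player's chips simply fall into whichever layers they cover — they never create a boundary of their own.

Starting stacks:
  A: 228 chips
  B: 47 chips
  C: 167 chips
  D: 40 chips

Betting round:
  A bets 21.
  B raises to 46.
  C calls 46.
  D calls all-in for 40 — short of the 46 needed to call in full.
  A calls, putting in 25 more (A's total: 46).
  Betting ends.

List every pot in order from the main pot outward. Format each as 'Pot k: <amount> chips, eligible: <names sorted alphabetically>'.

Pot 1: 160 chips, eligible: A, B, C, D
Pot 2: 18 chips, eligible: A, B, C

Derivation:
Contributions: A=46, B=46, C=46, D=40
Pot levels (distinct totals of non-folded players): 40, 46
Layer 1-40: 40 each from A, B, C, D = 40*4 = 160 chips; eligible A, B, C, D
Layer 41-46: 6 each from A, B, C = 6*3 = 18 chips; eligible A, B, C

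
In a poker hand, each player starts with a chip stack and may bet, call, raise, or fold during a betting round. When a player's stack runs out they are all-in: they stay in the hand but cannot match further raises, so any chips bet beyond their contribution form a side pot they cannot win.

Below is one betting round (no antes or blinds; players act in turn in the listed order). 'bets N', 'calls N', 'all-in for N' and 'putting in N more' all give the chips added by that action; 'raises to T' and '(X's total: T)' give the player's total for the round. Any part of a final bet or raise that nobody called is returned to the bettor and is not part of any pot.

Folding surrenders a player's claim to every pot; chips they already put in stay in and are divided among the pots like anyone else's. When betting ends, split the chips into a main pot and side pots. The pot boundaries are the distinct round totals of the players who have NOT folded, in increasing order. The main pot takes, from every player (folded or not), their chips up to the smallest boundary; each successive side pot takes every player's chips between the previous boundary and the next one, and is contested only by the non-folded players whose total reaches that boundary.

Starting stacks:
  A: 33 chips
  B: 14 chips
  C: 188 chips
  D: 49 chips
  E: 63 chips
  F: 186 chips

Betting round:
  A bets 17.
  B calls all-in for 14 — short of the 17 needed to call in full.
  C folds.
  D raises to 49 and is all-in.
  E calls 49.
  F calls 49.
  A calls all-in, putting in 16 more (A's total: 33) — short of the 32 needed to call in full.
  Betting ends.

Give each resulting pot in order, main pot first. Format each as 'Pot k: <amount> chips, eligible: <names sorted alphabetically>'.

Pot 1: 70 chips, eligible: A, B, D, E, F
Pot 2: 76 chips, eligible: A, D, E, F
Pot 3: 48 chips, eligible: D, E, F

Derivation:
Contributions: A=33, B=14, D=49, E=49, F=49
Folded: C
Pot levels (distinct totals of non-folded players): 14, 33, 49
Layer 1-14: 14 each from A, B, D, E, F = 14*5 = 70 chips; eligible A, B, D, E, F
Layer 15-33: 19 each from A, D, E, F = 19*4 = 76 chips; eligible A, D, E, F
Layer 34-49: 16 each from D, E, F = 16*3 = 48 chips; eligible D, E, F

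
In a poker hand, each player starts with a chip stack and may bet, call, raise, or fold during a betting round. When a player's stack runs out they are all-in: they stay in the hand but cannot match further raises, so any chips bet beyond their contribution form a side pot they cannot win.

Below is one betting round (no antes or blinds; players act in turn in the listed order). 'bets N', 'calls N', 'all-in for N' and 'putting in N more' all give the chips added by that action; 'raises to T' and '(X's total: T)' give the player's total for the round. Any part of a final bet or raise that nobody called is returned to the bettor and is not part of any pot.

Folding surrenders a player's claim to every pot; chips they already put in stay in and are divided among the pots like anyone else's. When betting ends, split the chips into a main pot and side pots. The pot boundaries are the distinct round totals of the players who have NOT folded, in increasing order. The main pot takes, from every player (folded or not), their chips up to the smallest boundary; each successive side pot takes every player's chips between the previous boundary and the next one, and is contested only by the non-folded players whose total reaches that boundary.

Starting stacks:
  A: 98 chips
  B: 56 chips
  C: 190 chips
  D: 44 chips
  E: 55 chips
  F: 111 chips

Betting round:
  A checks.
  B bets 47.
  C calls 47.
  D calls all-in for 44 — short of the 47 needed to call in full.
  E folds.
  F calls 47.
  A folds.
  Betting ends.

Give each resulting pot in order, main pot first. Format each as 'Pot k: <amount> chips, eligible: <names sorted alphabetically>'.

Pot 1: 176 chips, eligible: B, C, D, F
Pot 2: 9 chips, eligible: B, C, F

Derivation:
Contributions: B=47, C=47, D=44, F=47
Folded: A, E
Pot levels (distinct totals of non-folded players): 44, 47
Layer 1-44: 44 each from B, C, D, F = 44*4 = 176 chips; eligible B, C, D, F
Layer 45-47: 3 each from B, C, F = 3*3 = 9 chips; eligible B, C, F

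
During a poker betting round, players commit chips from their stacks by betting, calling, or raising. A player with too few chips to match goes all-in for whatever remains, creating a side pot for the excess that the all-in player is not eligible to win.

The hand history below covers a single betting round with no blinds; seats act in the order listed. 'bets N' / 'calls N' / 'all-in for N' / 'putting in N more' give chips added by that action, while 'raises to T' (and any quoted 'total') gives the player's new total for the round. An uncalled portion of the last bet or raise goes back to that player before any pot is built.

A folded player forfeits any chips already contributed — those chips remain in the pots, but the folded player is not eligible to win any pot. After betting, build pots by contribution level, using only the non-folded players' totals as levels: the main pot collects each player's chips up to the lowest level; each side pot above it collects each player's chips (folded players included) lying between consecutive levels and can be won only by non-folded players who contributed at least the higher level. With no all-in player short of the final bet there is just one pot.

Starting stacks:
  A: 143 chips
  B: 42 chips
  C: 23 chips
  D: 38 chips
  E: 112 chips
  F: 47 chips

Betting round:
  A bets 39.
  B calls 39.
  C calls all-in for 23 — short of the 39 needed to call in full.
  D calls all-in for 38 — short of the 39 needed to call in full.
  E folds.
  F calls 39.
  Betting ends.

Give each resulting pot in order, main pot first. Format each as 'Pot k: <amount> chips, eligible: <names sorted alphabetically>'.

Pot 1: 115 chips, eligible: A, B, C, D, F
Pot 2: 60 chips, eligible: A, B, D, F
Pot 3: 3 chips, eligible: A, B, F

Derivation:
Contributions: A=39, B=39, C=23, D=38, F=39
Folded: E
Pot levels (distinct totals of non-folded players): 23, 38, 39
Layer 1-23: 23 each from A, B, C, D, F = 23*5 = 115 chips; eligible A, B, C, D, F
Layer 24-38: 15 each from A, B, D, F = 15*4 = 60 chips; eligible A, B, D, F
Layer 39-39: 1 each from A, B, F = 1*3 = 3 chips; eligible A, B, F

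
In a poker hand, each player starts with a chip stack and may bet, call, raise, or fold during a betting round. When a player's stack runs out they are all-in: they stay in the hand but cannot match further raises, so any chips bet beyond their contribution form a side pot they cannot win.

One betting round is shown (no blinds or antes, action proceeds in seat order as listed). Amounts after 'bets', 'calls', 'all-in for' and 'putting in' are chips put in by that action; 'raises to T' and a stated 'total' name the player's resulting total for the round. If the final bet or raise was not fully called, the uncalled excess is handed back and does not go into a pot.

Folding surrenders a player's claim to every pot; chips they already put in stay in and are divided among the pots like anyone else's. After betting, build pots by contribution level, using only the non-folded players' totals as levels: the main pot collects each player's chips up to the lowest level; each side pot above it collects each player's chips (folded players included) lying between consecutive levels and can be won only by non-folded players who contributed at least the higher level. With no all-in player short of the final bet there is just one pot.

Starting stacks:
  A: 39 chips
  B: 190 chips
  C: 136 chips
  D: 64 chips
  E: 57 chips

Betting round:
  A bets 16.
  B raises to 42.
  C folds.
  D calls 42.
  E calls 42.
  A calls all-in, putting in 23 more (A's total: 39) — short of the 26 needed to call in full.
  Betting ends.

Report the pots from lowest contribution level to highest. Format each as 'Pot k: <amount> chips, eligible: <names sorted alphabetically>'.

Contributions: A=39, B=42, D=42, E=42
Folded: C
Pot levels (distinct totals of non-folded players): 39, 42
Layer 1-39: 39 each from A, B, D, E = 39*4 = 156 chips; eligible A, B, D, E
Layer 40-42: 3 each from B, D, E = 3*3 = 9 chips; eligible B, D, E

Pot 1: 156 chips, eligible: A, B, D, E
Pot 2: 9 chips, eligible: B, D, E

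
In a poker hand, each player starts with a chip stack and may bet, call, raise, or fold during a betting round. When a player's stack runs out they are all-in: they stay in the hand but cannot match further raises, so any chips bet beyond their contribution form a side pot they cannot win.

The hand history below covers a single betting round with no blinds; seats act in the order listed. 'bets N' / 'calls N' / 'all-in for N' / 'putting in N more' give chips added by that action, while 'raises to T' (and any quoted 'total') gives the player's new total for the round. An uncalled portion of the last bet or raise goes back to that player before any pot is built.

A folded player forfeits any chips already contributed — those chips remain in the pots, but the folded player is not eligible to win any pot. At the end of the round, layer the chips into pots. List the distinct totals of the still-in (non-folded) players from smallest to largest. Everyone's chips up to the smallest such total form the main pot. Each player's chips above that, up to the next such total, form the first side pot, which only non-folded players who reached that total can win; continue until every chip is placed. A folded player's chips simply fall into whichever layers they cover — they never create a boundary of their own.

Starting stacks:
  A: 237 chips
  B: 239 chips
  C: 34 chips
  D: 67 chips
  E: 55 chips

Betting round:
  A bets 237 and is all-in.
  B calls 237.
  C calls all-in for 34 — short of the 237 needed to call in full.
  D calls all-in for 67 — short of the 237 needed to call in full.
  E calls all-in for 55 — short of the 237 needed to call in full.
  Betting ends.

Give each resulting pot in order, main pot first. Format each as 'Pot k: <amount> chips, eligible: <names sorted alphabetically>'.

Pot 1: 170 chips, eligible: A, B, C, D, E
Pot 2: 84 chips, eligible: A, B, D, E
Pot 3: 36 chips, eligible: A, B, D
Pot 4: 340 chips, eligible: A, B

Derivation:
Contributions: A=237, B=237, C=34, D=67, E=55
Pot levels (distinct totals of non-folded players): 34, 55, 67, 237
Layer 1-34: 34 each from A, B, C, D, E = 34*5 = 170 chips; eligible A, B, C, D, E
Layer 35-55: 21 each from A, B, D, E = 21*4 = 84 chips; eligible A, B, D, E
Layer 56-67: 12 each from A, B, D = 12*3 = 36 chips; eligible A, B, D
Layer 68-237: 170 each from A, B = 170*2 = 340 chips; eligible A, B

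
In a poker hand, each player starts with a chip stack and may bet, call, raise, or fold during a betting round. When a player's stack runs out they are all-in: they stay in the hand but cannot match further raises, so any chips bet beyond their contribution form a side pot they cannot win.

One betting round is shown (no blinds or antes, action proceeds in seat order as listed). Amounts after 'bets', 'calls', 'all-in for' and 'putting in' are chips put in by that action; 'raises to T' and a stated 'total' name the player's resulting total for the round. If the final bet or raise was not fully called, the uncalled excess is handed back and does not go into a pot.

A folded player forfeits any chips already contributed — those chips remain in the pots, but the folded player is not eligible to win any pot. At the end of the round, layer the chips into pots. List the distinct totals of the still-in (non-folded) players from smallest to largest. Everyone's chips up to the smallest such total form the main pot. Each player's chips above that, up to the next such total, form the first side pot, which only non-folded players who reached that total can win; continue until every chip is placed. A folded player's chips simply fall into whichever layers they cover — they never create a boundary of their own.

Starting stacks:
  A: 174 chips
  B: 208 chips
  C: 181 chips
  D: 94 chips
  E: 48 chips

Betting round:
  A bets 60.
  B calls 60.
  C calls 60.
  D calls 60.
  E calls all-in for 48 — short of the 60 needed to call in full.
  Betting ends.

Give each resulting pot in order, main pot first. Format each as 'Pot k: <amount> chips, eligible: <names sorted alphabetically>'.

Pot 1: 240 chips, eligible: A, B, C, D, E
Pot 2: 48 chips, eligible: A, B, C, D

Derivation:
Contributions: A=60, B=60, C=60, D=60, E=48
Pot levels (distinct totals of non-folded players): 48, 60
Layer 1-48: 48 each from A, B, C, D, E = 48*5 = 240 chips; eligible A, B, C, D, E
Layer 49-60: 12 each from A, B, C, D = 12*4 = 48 chips; eligible A, B, C, D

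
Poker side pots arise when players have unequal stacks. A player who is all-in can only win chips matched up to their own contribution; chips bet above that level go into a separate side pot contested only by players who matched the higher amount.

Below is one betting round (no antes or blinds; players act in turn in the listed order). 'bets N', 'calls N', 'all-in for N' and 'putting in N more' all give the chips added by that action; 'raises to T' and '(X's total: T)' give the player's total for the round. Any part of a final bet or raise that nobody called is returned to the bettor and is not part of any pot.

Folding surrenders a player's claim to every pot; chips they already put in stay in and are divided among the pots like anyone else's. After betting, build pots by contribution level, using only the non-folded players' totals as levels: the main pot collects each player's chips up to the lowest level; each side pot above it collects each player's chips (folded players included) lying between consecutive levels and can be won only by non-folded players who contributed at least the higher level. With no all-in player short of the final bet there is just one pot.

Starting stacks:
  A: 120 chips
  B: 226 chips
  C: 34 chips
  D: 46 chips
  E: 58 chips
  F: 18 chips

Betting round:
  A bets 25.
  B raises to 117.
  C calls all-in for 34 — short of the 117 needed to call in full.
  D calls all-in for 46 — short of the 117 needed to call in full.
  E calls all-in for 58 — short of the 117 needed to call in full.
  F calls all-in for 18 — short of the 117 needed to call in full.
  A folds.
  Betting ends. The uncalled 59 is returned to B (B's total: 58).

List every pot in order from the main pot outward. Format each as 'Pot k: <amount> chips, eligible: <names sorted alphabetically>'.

Pot 1: 108 chips, eligible: B, C, D, E, F
Pot 2: 71 chips, eligible: B, C, D, E
Pot 3: 36 chips, eligible: B, D, E
Pot 4: 24 chips, eligible: B, E

Derivation:
Contributions (after 59 returned to B): A=25, B=58, C=34, D=46, E=58, F=18
Folded: A
Pot levels (distinct totals of non-folded players): 18, 34, 46, 58
Layer 1-18: 18 each from A, B, C, D, E, F = 18*6 = 108 chips; eligible B, C, D, E, F
Layer 19-34: A 7 + B 16 + C 16 + D 16 + E 16 = 71 chips; eligible B, C, D, E
Layer 35-46: 12 each from B, D, E = 12*3 = 36 chips; eligible B, D, E
Layer 47-58: 12 each from B, E = 12*2 = 24 chips; eligible B, E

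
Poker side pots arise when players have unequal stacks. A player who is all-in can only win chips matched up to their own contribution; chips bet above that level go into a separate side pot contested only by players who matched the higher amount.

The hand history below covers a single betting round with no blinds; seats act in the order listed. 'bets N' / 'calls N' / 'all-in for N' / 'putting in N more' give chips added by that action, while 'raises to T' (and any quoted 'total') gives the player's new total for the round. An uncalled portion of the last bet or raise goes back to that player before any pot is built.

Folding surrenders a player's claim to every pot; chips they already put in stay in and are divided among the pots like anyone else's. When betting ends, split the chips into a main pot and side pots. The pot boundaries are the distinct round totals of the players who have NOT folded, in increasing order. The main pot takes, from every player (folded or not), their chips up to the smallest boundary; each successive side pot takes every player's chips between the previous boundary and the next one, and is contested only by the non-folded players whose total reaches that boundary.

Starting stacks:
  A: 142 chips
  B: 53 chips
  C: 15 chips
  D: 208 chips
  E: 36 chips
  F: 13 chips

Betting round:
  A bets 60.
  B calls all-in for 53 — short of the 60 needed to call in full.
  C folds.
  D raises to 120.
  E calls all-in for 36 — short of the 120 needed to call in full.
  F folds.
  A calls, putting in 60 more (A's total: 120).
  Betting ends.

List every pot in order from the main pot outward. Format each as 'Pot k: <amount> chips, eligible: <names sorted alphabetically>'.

Contributions: A=120, B=53, D=120, E=36
Folded: C, F
Pot levels (distinct totals of non-folded players): 36, 53, 120
Layer 1-36: 36 each from A, B, D, E = 36*4 = 144 chips; eligible A, B, D, E
Layer 37-53: 17 each from A, B, D = 17*3 = 51 chips; eligible A, B, D
Layer 54-120: 67 each from A, D = 67*2 = 134 chips; eligible A, D

Pot 1: 144 chips, eligible: A, B, D, E
Pot 2: 51 chips, eligible: A, B, D
Pot 3: 134 chips, eligible: A, D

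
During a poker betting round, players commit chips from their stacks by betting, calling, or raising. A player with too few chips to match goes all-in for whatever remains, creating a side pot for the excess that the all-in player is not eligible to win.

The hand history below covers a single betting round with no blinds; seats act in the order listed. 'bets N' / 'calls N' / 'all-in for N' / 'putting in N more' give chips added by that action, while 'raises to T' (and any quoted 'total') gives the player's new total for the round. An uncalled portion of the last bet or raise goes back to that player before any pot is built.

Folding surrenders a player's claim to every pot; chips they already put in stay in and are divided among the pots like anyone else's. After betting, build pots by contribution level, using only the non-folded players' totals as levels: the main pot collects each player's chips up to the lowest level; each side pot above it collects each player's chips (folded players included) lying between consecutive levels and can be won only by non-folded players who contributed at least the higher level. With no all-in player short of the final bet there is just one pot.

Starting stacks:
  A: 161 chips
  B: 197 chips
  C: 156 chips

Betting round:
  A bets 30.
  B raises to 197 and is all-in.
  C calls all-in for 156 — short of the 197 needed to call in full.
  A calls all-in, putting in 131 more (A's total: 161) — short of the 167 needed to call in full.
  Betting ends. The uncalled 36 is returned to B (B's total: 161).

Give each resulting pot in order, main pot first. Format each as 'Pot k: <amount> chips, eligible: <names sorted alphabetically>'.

Contributions (after 36 returned to B): A=161, B=161, C=156
Pot levels (distinct totals of non-folded players): 156, 161
Layer 1-156: 156 each from A, B, C = 156*3 = 468 chips; eligible A, B, C
Layer 157-161: 5 each from A, B = 5*2 = 10 chips; eligible A, B

Pot 1: 468 chips, eligible: A, B, C
Pot 2: 10 chips, eligible: A, B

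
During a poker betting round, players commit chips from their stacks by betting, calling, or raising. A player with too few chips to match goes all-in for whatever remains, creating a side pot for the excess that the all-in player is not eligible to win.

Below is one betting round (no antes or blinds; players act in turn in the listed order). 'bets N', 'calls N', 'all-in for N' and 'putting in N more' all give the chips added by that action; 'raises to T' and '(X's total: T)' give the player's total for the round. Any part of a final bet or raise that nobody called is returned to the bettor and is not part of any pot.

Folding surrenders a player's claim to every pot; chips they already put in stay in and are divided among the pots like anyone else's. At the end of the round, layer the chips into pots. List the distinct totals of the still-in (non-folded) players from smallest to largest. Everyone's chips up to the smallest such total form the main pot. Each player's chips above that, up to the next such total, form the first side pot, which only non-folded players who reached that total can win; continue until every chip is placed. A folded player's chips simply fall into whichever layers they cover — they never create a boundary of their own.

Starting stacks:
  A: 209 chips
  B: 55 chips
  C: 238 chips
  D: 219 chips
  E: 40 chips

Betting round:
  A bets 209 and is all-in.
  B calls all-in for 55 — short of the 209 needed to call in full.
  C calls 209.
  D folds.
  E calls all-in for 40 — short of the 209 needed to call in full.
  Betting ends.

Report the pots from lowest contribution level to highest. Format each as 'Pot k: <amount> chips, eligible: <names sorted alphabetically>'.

Pot 1: 160 chips, eligible: A, B, C, E
Pot 2: 45 chips, eligible: A, B, C
Pot 3: 308 chips, eligible: A, C

Derivation:
Contributions: A=209, B=55, C=209, E=40
Folded: D
Pot levels (distinct totals of non-folded players): 40, 55, 209
Layer 1-40: 40 each from A, B, C, E = 40*4 = 160 chips; eligible A, B, C, E
Layer 41-55: 15 each from A, B, C = 15*3 = 45 chips; eligible A, B, C
Layer 56-209: 154 each from A, C = 154*2 = 308 chips; eligible A, C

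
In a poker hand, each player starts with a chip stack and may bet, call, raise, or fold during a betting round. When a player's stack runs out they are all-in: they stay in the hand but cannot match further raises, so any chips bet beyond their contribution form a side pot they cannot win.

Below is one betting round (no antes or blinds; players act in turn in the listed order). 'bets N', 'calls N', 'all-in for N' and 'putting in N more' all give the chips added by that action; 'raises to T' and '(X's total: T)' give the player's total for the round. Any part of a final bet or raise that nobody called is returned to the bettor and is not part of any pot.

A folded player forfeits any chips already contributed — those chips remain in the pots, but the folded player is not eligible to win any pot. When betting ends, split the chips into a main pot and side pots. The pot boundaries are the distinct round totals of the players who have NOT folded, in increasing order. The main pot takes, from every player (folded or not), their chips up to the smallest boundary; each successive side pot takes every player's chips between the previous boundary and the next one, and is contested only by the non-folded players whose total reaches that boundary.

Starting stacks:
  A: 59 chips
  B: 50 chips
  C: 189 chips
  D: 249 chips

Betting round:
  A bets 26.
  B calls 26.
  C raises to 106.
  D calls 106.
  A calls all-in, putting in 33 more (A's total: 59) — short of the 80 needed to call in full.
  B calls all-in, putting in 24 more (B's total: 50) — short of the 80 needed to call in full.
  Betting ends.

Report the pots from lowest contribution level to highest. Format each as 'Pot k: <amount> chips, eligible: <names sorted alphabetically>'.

Pot 1: 200 chips, eligible: A, B, C, D
Pot 2: 27 chips, eligible: A, C, D
Pot 3: 94 chips, eligible: C, D

Derivation:
Contributions: A=59, B=50, C=106, D=106
Pot levels (distinct totals of non-folded players): 50, 59, 106
Layer 1-50: 50 each from A, B, C, D = 50*4 = 200 chips; eligible A, B, C, D
Layer 51-59: 9 each from A, C, D = 9*3 = 27 chips; eligible A, C, D
Layer 60-106: 47 each from C, D = 47*2 = 94 chips; eligible C, D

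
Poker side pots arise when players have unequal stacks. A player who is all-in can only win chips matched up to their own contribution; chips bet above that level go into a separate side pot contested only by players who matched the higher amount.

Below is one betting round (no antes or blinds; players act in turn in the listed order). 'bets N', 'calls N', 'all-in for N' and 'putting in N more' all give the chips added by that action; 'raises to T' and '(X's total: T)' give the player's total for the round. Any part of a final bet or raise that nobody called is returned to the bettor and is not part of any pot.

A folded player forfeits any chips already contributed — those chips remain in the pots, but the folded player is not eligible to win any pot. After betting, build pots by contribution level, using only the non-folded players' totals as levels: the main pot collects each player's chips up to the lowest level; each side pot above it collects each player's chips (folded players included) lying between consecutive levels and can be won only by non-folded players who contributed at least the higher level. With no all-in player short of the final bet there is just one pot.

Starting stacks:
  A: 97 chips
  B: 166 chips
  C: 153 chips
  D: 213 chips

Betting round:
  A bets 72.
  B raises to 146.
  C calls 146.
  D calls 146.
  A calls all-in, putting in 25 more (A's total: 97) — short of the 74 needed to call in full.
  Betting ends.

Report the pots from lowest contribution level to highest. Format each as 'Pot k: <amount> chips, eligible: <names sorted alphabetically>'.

Contributions: A=97, B=146, C=146, D=146
Pot levels (distinct totals of non-folded players): 97, 146
Layer 1-97: 97 each from A, B, C, D = 97*4 = 388 chips; eligible A, B, C, D
Layer 98-146: 49 each from B, C, D = 49*3 = 147 chips; eligible B, C, D

Pot 1: 388 chips, eligible: A, B, C, D
Pot 2: 147 chips, eligible: B, C, D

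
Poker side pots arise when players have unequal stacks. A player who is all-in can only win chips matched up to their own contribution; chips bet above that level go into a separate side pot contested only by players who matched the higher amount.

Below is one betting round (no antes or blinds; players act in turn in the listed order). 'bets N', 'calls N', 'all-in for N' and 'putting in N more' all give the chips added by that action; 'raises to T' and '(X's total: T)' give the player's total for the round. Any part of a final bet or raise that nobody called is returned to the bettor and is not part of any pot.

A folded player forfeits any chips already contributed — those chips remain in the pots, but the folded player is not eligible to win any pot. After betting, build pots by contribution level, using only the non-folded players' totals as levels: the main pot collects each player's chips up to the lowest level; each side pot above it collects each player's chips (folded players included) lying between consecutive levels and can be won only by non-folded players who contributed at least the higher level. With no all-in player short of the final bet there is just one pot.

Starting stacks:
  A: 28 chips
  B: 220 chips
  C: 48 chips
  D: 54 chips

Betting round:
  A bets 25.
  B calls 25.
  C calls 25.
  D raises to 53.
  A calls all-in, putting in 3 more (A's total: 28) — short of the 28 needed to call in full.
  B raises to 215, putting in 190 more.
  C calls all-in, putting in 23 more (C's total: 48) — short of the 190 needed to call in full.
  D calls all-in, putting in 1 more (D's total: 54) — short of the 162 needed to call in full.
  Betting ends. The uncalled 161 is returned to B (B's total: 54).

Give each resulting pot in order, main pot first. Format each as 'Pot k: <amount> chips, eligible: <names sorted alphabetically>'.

Pot 1: 112 chips, eligible: A, B, C, D
Pot 2: 60 chips, eligible: B, C, D
Pot 3: 12 chips, eligible: B, D

Derivation:
Contributions (after 161 returned to B): A=28, B=54, C=48, D=54
Pot levels (distinct totals of non-folded players): 28, 48, 54
Layer 1-28: 28 each from A, B, C, D = 28*4 = 112 chips; eligible A, B, C, D
Layer 29-48: 20 each from B, C, D = 20*3 = 60 chips; eligible B, C, D
Layer 49-54: 6 each from B, D = 6*2 = 12 chips; eligible B, D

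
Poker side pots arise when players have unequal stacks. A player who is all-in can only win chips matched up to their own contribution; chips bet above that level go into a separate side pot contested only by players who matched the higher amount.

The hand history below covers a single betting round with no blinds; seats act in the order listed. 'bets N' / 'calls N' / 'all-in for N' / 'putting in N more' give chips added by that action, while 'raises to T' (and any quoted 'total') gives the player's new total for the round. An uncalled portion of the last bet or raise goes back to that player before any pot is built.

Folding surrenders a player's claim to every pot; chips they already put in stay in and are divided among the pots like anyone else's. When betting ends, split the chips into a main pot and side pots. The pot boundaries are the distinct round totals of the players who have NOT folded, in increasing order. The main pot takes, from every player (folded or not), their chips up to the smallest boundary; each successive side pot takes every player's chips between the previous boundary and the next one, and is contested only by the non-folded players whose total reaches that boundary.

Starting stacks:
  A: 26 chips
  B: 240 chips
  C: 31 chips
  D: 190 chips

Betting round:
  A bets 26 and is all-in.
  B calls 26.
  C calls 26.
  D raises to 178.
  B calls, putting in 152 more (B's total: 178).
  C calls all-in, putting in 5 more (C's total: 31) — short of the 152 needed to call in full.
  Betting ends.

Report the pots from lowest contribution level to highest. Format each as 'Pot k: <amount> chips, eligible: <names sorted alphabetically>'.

Pot 1: 104 chips, eligible: A, B, C, D
Pot 2: 15 chips, eligible: B, C, D
Pot 3: 294 chips, eligible: B, D

Derivation:
Contributions: A=26, B=178, C=31, D=178
Pot levels (distinct totals of non-folded players): 26, 31, 178
Layer 1-26: 26 each from A, B, C, D = 26*4 = 104 chips; eligible A, B, C, D
Layer 27-31: 5 each from B, C, D = 5*3 = 15 chips; eligible B, C, D
Layer 32-178: 147 each from B, D = 147*2 = 294 chips; eligible B, D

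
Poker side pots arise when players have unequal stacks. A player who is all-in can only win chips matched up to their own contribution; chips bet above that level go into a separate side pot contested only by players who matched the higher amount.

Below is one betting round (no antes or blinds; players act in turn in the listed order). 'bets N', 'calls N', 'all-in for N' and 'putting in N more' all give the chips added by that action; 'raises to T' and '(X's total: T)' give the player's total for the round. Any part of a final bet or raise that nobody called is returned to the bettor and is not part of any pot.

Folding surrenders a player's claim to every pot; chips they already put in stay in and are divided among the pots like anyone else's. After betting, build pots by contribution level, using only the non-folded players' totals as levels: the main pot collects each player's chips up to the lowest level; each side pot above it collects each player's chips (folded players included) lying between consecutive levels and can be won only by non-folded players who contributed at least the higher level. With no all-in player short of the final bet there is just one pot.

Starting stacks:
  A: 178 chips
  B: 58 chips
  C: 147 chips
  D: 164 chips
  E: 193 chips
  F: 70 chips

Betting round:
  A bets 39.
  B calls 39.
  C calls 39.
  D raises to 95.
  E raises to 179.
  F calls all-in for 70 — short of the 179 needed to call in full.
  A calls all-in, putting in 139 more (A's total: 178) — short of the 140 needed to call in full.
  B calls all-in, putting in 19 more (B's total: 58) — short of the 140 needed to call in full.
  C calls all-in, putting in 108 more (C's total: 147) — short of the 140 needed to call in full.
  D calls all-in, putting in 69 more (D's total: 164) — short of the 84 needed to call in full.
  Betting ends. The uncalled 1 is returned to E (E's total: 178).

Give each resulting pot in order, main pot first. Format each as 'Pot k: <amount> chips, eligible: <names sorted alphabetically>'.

Pot 1: 348 chips, eligible: A, B, C, D, E, F
Pot 2: 60 chips, eligible: A, C, D, E, F
Pot 3: 308 chips, eligible: A, C, D, E
Pot 4: 51 chips, eligible: A, D, E
Pot 5: 28 chips, eligible: A, E

Derivation:
Contributions (after 1 returned to E): A=178, B=58, C=147, D=164, E=178, F=70
Pot levels (distinct totals of non-folded players): 58, 70, 147, 164, 178
Layer 1-58: 58 each from A, B, C, D, E, F = 58*6 = 348 chips; eligible A, B, C, D, E, F
Layer 59-70: 12 each from A, C, D, E, F = 12*5 = 60 chips; eligible A, C, D, E, F
Layer 71-147: 77 each from A, C, D, E = 77*4 = 308 chips; eligible A, C, D, E
Layer 148-164: 17 each from A, D, E = 17*3 = 51 chips; eligible A, D, E
Layer 165-178: 14 each from A, E = 14*2 = 28 chips; eligible A, E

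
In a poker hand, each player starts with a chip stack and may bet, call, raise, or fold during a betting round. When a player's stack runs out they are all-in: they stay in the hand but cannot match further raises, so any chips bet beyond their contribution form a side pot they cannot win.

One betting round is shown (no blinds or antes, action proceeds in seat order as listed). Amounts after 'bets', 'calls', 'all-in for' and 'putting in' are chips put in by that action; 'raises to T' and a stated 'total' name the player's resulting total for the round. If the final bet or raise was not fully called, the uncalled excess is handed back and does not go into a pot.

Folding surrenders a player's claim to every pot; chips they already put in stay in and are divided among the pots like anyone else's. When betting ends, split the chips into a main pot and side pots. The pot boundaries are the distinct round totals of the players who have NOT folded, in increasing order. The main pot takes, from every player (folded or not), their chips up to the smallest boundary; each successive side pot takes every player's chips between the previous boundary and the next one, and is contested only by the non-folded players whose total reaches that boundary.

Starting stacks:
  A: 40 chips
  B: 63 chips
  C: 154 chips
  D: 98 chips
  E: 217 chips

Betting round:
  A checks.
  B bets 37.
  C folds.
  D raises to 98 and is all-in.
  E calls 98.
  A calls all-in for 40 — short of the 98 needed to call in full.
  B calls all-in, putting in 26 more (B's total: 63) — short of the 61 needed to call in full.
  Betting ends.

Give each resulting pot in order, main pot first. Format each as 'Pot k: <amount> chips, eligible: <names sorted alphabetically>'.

Contributions: A=40, B=63, D=98, E=98
Folded: C
Pot levels (distinct totals of non-folded players): 40, 63, 98
Layer 1-40: 40 each from A, B, D, E = 40*4 = 160 chips; eligible A, B, D, E
Layer 41-63: 23 each from B, D, E = 23*3 = 69 chips; eligible B, D, E
Layer 64-98: 35 each from D, E = 35*2 = 70 chips; eligible D, E

Pot 1: 160 chips, eligible: A, B, D, E
Pot 2: 69 chips, eligible: B, D, E
Pot 3: 70 chips, eligible: D, E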